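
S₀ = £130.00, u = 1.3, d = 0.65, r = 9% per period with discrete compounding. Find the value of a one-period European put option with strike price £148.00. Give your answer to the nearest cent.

Risk-neutral probability p = (1 + 0.09 − 0.65)/(1.3 − 0.65) = 0.4400/0.6500 = 0.6769
Terminal stock prices: S_u = 169, S_d = 84.5
Terminal payoffs (K − S): max(-21, 0) = 0, max(63.5, 0) = 63.5
Node 0 (S = 130): V_0 = 1/1.09·[0.6769·0.0000 + 0.3231·63.5000] = 18.8215

£18.82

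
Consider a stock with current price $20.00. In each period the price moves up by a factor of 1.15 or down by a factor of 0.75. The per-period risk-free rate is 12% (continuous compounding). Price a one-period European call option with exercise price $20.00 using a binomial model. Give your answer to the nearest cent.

$2.51

Risk-neutral probability p = (e^0.12 − 0.75)/(1.15 − 0.75) = 0.3775/0.4000 = 0.9437
Terminal stock prices: S_u = 23, S_d = 15
Terminal payoffs (S − K): max(3, 0) = 3, max(-5, 0) = 0
Node 0 (S = 20): V_0 = e^(−0.12)·[0.9437·3.0000 + 0.0563·0.0000] = 2.5111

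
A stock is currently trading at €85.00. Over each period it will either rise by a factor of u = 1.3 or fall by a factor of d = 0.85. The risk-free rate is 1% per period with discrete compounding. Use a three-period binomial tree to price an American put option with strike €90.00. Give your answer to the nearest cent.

€14.55

Risk-neutral probability p = (1 + 0.01 − 0.85)/(1.3 − 0.85) = 0.1600/0.4500 = 0.3556
Terminal stock prices: S_uuu = 186.7, S_uud = 122.1, S_udd = 79.84, S_ddd = 52.2
Terminal payoffs (K − S): max(-96.75, 0) = 0, max(-32.1, 0) = 0, max(10.16, 0) = 10.16, max(37.8, 0) = 37.8
Node uu (S = 143.7): continuation = 1/1.01·[0.3556·0.0000 + 0.6444·0.0000] = 0.0000; exercise value = 0.0000 ≤ continuation, so V_uu = 0.0000
Node ud (S = 93.92): continuation = 1/1.01·[0.3556·0.0000 + 0.6444·10.1638] = 6.4851; exercise value = 0.0000 ≤ continuation, so V_ud = 6.4851
Node dd (S = 61.41): continuation = 1/1.01·[0.3556·10.1638 + 0.6444·37.7994] = 27.6964; exercise value = 28.5875 > continuation, so V_dd = 28.5875 (exercise)
Node u (S = 110.5): continuation = 1/1.01·[0.3556·0.0000 + 0.6444·6.4851] = 4.1379; exercise value = 0.0000 ≤ continuation, so V_u = 4.1379
Node d (S = 72.25): continuation = 1/1.01·[0.3556·6.4851 + 0.6444·28.5875] = 20.5236; exercise value = 17.7500 ≤ continuation, so V_d = 20.5236
Node 0 (S = 85): continuation = 1/1.01·[0.3556·4.1379 + 0.6444·20.5236] = 14.5521; exercise value = 5.0000 ≤ continuation, so V_0 = 14.5521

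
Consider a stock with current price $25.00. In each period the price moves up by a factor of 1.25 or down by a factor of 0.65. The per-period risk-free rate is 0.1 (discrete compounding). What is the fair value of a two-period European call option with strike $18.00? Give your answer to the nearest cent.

Risk-neutral probability p = (1 + 0.1 − 0.65)/(1.25 − 0.65) = 0.4500/0.6000 = 0.7500
Terminal stock prices: S_uu = 39.06, S_ud = 20.31, S_dd = 10.56
Terminal payoffs (S − K): max(21.06, 0) = 21.06, max(2.312, 0) = 2.312, max(-7.437, 0) = 0
Node u (S = 31.25): V_u = 1/1.1·[0.7500·21.0625 + 0.2500·2.3125] = 14.8864
Node d (S = 16.25): V_d = 1/1.1·[0.7500·2.3125 + 0.2500·0.0000] = 1.5767
Node 0 (S = 25): V_0 = 1/1.1·[0.7500·14.8864 + 0.2500·1.5767] = 10.5081

$10.51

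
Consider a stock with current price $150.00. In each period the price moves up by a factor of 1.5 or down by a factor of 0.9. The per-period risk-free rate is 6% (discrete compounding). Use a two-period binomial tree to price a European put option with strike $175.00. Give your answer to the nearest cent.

Risk-neutral probability p = (1 + 0.06 − 0.9)/(1.5 − 0.9) = 0.1600/0.6000 = 0.2667
Terminal stock prices: S_uu = 337.5, S_ud = 202.5, S_dd = 121.5
Terminal payoffs (K − S): max(-162.5, 0) = 0, max(-27.5, 0) = 0, max(53.5, 0) = 53.5
Node u (S = 225): V_u = 1/1.06·[0.2667·0.0000 + 0.7333·0.0000] = 0.0000
Node d (S = 135): V_d = 1/1.06·[0.2667·0.0000 + 0.7333·53.5000] = 37.0126
Node 0 (S = 150): V_0 = 1/1.06·[0.2667·0.0000 + 0.7333·37.0126] = 25.6062

$25.61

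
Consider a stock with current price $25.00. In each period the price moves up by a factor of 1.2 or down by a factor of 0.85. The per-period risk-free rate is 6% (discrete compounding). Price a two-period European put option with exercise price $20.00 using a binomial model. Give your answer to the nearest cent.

Risk-neutral probability p = (1 + 0.06 − 0.85)/(1.2 − 0.85) = 0.2100/0.3500 = 0.6000
Terminal stock prices: S_uu = 36, S_ud = 25.5, S_dd = 18.06
Terminal payoffs (K − S): max(-16, 0) = 0, max(-5.5, 0) = 0, max(1.938, 0) = 1.938
Node u (S = 30): V_u = 1/1.06·[0.6000·0.0000 + 0.4000·0.0000] = 0.0000
Node d (S = 21.25): V_d = 1/1.06·[0.6000·0.0000 + 0.4000·1.9375] = 0.7311
Node 0 (S = 25): V_0 = 1/1.06·[0.6000·0.0000 + 0.4000·0.7311] = 0.2759

$0.28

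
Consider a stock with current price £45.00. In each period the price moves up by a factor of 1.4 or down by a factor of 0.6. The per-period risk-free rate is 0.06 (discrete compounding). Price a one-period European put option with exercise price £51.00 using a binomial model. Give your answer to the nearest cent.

£9.62

Risk-neutral probability p = (1 + 0.06 − 0.6)/(1.4 − 0.6) = 0.4600/0.8000 = 0.5750
Terminal stock prices: S_u = 63, S_d = 27
Terminal payoffs (K − S): max(-12, 0) = 0, max(24, 0) = 24
Node 0 (S = 45): V_0 = 1/1.06·[0.5750·0.0000 + 0.4250·24.0000] = 9.6226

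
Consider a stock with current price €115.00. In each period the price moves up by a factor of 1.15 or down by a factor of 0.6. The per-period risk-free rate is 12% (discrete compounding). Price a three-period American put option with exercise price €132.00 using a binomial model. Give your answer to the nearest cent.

Risk-neutral probability p = (1 + 0.12 − 0.6)/(1.15 − 0.6) = 0.5200/0.5500 = 0.9455
Terminal stock prices: S_uuu = 174.9, S_uud = 91.25, S_udd = 47.61, S_ddd = 24.84
Terminal payoffs (K − S): max(-42.9, 0) = 0, max(40.75, 0) = 40.75, max(84.39, 0) = 84.39, max(107.2, 0) = 107.2
Node uu (S = 152.1): continuation = 1/1.12·[0.9455·0.0000 + 0.0545·40.7475] = 1.9845; exercise value = 0.0000 ≤ continuation, so V_uu = 1.9845
Node ud (S = 79.35): continuation = 1/1.12·[0.9455·40.7475 + 0.0545·84.3900] = 38.5071; exercise value = 52.6500 > continuation, so V_ud = 52.6500 (exercise)
Node dd (S = 41.4): continuation = 1/1.12·[0.9455·84.3900 + 0.0545·107.1600] = 76.4571; exercise value = 90.6000 > continuation, so V_dd = 90.6000 (exercise)
Node u (S = 132.2): continuation = 1/1.12·[0.9455·1.9845 + 0.0545·52.6500] = 4.2393; exercise value = 0.0000 ≤ continuation, so V_u = 4.2393
Node d (S = 69): continuation = 1/1.12·[0.9455·52.6500 + 0.0545·90.6000] = 48.8571; exercise value = 63.0000 > continuation, so V_d = 63.0000 (exercise)
Node 0 (S = 115): continuation = 1/1.12·[0.9455·4.2393 + 0.0545·63.0000] = 6.6468; exercise value = 17.0000 > continuation, so V_0 = 17.0000 (exercise)

€17.00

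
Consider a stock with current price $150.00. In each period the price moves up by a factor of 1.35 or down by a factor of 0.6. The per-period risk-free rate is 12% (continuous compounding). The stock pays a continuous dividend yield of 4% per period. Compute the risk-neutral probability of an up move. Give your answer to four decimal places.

p = 0.6444

Per-period risk-free factor R = e^0.12 = 1.1275; dividend-adjusted growth = e^(0.12−0.04) = 1.0833.
Risk-neutral probability p = (1.0833 − 0.6)/(1.35 − 0.6) = 0.4833/0.7500 = 0.6444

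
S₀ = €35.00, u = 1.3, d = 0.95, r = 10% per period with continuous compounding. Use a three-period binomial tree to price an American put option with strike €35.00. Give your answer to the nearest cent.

Risk-neutral probability p = (e^0.1 − 0.95)/(1.3 − 0.95) = 0.1552/0.3500 = 0.4433
Terminal stock prices: S_uuu = 76.89, S_uud = 56.19, S_udd = 41.06, S_ddd = 30.01
Terminal payoffs (K − S): max(-41.89, 0) = 0, max(-21.19, 0) = 0, max(-6.064, 0) = 0, max(4.992, 0) = 4.992
Node uu (S = 59.15): continuation = e^(−0.1)·[0.4433·0.0000 + 0.5567·0.0000] = 0.0000; exercise value = 0.0000 ≤ continuation, so V_uu = 0.0000
Node ud (S = 43.23): continuation = e^(−0.1)·[0.4433·0.0000 + 0.5567·0.0000] = 0.0000; exercise value = 0.0000 ≤ continuation, so V_ud = 0.0000
Node dd (S = 31.59): continuation = e^(−0.1)·[0.4433·0.0000 + 0.5567·4.9919] = 2.5143; exercise value = 3.4125 > continuation, so V_dd = 3.4125 (exercise)
Node u (S = 45.5): continuation = e^(−0.1)·[0.4433·0.0000 + 0.5567·0.0000] = 0.0000; exercise value = 0.0000 ≤ continuation, so V_u = 0.0000
Node d (S = 33.25): continuation = e^(−0.1)·[0.4433·0.0000 + 0.5567·3.4125] = 1.7188; exercise value = 1.7500 > continuation, so V_d = 1.7500 (exercise)
Node 0 (S = 35): continuation = e^(−0.1)·[0.4433·0.0000 + 0.5567·1.7500] = 0.8814; exercise value = 0.0000 ≤ continuation, so V_0 = 0.8814

€0.88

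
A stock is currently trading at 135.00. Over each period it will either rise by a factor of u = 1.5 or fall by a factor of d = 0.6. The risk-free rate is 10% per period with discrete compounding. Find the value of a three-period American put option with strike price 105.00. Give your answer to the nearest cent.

Risk-neutral probability p = (1 + 0.1 − 0.6)/(1.5 − 0.6) = 0.5000/0.9000 = 0.5556
Terminal stock prices: S_uuu = 455.6, S_uud = 182.2, S_udd = 72.9, S_ddd = 29.16
Terminal payoffs (K − S): max(-350.6, 0) = 0, max(-77.25, 0) = 0, max(32.1, 0) = 32.1, max(75.84, 0) = 75.84
Node uu (S = 303.8): continuation = 1/1.1·[0.5556·0.0000 + 0.4444·0.0000] = 0.0000; exercise value = 0.0000 ≤ continuation, so V_uu = 0.0000
Node ud (S = 121.5): continuation = 1/1.1·[0.5556·0.0000 + 0.4444·32.1000] = 12.9697; exercise value = 0.0000 ≤ continuation, so V_ud = 12.9697
Node dd (S = 48.6): continuation = 1/1.1·[0.5556·32.1000 + 0.4444·75.8400] = 46.8545; exercise value = 56.4000 > continuation, so V_dd = 56.4000 (exercise)
Node u (S = 202.5): continuation = 1/1.1·[0.5556·0.0000 + 0.4444·12.9697] = 5.2403; exercise value = 0.0000 ≤ continuation, so V_u = 5.2403
Node d (S = 81): continuation = 1/1.1·[0.5556·12.9697 + 0.4444·56.4000] = 29.3382; exercise value = 24.0000 ≤ continuation, so V_d = 29.3382
Node 0 (S = 135): continuation = 1/1.1·[0.5556·5.2403 + 0.4444·29.3382] = 14.5004; exercise value = 0.0000 ≤ continuation, so V_0 = 14.5004

14.50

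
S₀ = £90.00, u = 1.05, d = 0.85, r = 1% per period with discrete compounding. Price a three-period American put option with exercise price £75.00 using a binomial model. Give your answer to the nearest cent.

Risk-neutral probability p = (1 + 0.01 − 0.85)/(1.05 − 0.85) = 0.1600/0.2000 = 0.8000
Terminal stock prices: S_uuu = 104.2, S_uud = 84.34, S_udd = 68.28, S_ddd = 55.27
Terminal payoffs (K − S): max(-29.19, 0) = 0, max(-9.341, 0) = 0, max(6.724, 0) = 6.724, max(19.73, 0) = 19.73
Node uu (S = 99.23): continuation = 1/1.01·[0.8000·0.0000 + 0.2000·0.0000] = 0.0000; exercise value = 0.0000 ≤ continuation, so V_uu = 0.0000
Node ud (S = 80.33): continuation = 1/1.01·[0.8000·0.0000 + 0.2000·6.7238] = 1.3314; exercise value = 0.0000 ≤ continuation, so V_ud = 1.3314
Node dd (S = 65.02): continuation = 1/1.01·[0.8000·6.7238 + 0.2000·19.7288] = 9.2324; exercise value = 9.9750 > continuation, so V_dd = 9.9750 (exercise)
Node u (S = 94.5): continuation = 1/1.01·[0.8000·0.0000 + 0.2000·1.3314] = 0.2637; exercise value = 0.0000 ≤ continuation, so V_u = 0.2637
Node d (S = 76.5): continuation = 1/1.01·[0.8000·1.3314 + 0.2000·9.9750] = 3.0299; exercise value = 0.0000 ≤ continuation, so V_d = 3.0299
Node 0 (S = 90): continuation = 1/1.01·[0.8000·0.2637 + 0.2000·3.0299] = 0.8088; exercise value = 0.0000 ≤ continuation, so V_0 = 0.8088

£0.81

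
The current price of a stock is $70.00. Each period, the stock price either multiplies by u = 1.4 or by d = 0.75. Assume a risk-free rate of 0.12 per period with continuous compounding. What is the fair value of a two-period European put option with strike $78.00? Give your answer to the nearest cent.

Risk-neutral probability p = (e^0.12 − 0.75)/(1.4 − 0.75) = 0.3775/0.6500 = 0.5808
Terminal stock prices: S_uu = 137.2, S_ud = 73.5, S_dd = 39.38
Terminal payoffs (K − S): max(-59.2, 0) = 0, max(4.5, 0) = 4.5, max(38.62, 0) = 38.62
Node u (S = 98): V_u = e^(−0.12)·[0.5808·0.0000 + 0.4192·4.5000] = 1.6732
Node d (S = 52.5): V_d = e^(−0.12)·[0.5808·4.5000 + 0.4192·38.6250] = 16.6798
Node 0 (S = 70): V_0 = e^(−0.12)·[0.5808·1.6732 + 0.4192·16.6798] = 7.0639

$7.06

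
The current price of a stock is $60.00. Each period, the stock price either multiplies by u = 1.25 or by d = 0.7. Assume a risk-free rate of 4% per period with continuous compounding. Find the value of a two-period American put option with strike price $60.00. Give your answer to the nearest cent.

Risk-neutral probability p = (e^0.04 − 0.7)/(1.25 − 0.7) = 0.3408/0.5500 = 0.6197
Terminal stock prices: S_uu = 93.75, S_ud = 52.5, S_dd = 29.4
Terminal payoffs (K − S): max(-33.75, 0) = 0, max(7.5, 0) = 7.5, max(30.6, 0) = 30.6
Node u (S = 75): continuation = e^(−0.04)·[0.6197·0.0000 + 0.3803·7.5000] = 2.7407; exercise value = 0.0000 ≤ continuation, so V_u = 2.7407
Node d (S = 42): continuation = e^(−0.04)·[0.6197·7.5000 + 0.3803·30.6000] = 15.6474; exercise value = 18.0000 > continuation, so V_d = 18.0000 (exercise)
Node 0 (S = 60): continuation = e^(−0.04)·[0.6197·2.7407 + 0.3803·18.0000] = 8.2095; exercise value = 0.0000 ≤ continuation, so V_0 = 8.2095

$8.21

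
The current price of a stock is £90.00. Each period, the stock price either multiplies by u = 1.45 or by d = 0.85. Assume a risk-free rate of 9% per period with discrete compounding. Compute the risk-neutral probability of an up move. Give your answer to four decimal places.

Risk-neutral probability p = (1 + 0.09 − 0.85)/(1.45 − 0.85) = 0.2400/0.6000 = 0.4000

p = 0.4000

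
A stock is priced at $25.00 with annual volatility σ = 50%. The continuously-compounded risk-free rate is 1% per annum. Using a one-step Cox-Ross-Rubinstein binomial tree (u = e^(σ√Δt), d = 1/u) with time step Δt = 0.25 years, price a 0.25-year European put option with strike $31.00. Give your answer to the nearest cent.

CRR parameters: u = e^(σ√Δt) = e^(0.5·√0.25) = 1.2840, d = 1/u = 0.7788
Per-period rate: rΔt = 0.01·0.25 = 0.0025, so R = e^0.0025 = 1.0025
Risk-neutral probability p = (e^0.0025 − 0.7788)/(1.2840 − 0.7788) = 0.2237/0.5052 = 0.4428
Terminal stock prices: S_u = 32.1, S_d = 19.47
Terminal payoffs (K − S): max(-1.101, 0) = 0, max(11.53, 0) = 11.53
Node 0 (S = 25): V_0 = e^(−0.0025)·[0.4428·0.0000 + 0.5572·11.5300] = 6.4087

$6.41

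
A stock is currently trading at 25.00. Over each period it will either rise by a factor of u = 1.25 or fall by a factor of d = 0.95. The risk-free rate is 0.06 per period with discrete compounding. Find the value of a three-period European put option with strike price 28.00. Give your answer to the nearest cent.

Risk-neutral probability p = (1 + 0.06 − 0.95)/(1.25 − 0.95) = 0.1100/0.3000 = 0.3667
Terminal stock prices: S_uuu = 48.83, S_uud = 37.11, S_udd = 28.2, S_ddd = 21.43
Terminal payoffs (K − S): max(-20.83, 0) = 0, max(-9.109, 0) = 0, max(-0.2031, 0) = 0, max(6.566, 0) = 6.566
Node uu (S = 39.06): V_uu = 1/1.06·[0.3667·0.0000 + 0.6333·0.0000] = 0.0000
Node ud (S = 29.69): V_ud = 1/1.06·[0.3667·0.0000 + 0.6333·0.0000] = 0.0000
Node dd (S = 22.56): V_dd = 1/1.06·[0.3667·0.0000 + 0.6333·6.5656] = 3.9229
Node u (S = 31.25): V_u = 1/1.06·[0.3667·0.0000 + 0.6333·0.0000] = 0.0000
Node d (S = 23.75): V_d = 1/1.06·[0.3667·0.0000 + 0.6333·3.9229] = 2.3438
Node 0 (S = 25): V_0 = 1/1.06·[0.3667·0.0000 + 0.6333·2.3438] = 1.4004

1.40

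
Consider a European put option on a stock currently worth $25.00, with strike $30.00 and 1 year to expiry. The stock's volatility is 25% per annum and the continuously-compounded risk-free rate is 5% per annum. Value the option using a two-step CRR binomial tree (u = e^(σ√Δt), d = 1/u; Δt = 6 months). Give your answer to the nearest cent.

CRR parameters: u = e^(σ√Δt) = e^(0.25·√0.5) = 1.1934, d = 1/u = 0.8380
Per-period rate: rΔt = 0.05·0.5 = 0.025, so R = e^0.025 = 1.0253
Risk-neutral probability p = (e^0.025 − 0.8380)/(1.1934 − 0.8380) = 0.1873/0.3554 = 0.5272
Terminal stock prices: S_uu = 35.6, S_ud = 25, S_dd = 17.55
Terminal payoffs (K − S): max(-5.603, 0) = 0, max(5, 0) = 5, max(12.45, 0) = 12.45
Node u (S = 29.83): V_u = e^(−0.025)·[0.5272·0.0000 + 0.4728·5.0000] = 2.3059
Node d (S = 20.95): V_d = e^(−0.025)·[0.5272·5.0000 + 0.4728·12.4453] = 8.3101
Node 0 (S = 25): V_0 = e^(−0.025)·[0.5272·2.3059 + 0.4728·8.3101] = 5.0179

$5.02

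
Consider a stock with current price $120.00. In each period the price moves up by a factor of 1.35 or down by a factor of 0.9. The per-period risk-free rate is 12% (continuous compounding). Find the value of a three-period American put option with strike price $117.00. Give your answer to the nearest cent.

Risk-neutral probability p = (e^0.12 − 0.9)/(1.35 − 0.9) = 0.2275/0.4500 = 0.5055
Terminal stock prices: S_uuu = 295.2, S_uud = 196.8, S_udd = 131.2, S_ddd = 87.48
Terminal payoffs (K − S): max(-178.2, 0) = 0, max(-79.83, 0) = 0, max(-14.22, 0) = 0, max(29.52, 0) = 29.52
Node uu (S = 218.7): continuation = e^(−0.12)·[0.5055·0.0000 + 0.4945·0.0000] = 0.0000; exercise value = 0.0000 ≤ continuation, so V_uu = 0.0000
Node ud (S = 145.8): continuation = e^(−0.12)·[0.5055·0.0000 + 0.4945·0.0000] = 0.0000; exercise value = 0.0000 ≤ continuation, so V_ud = 0.0000
Node dd (S = 97.2): continuation = e^(−0.12)·[0.5055·0.0000 + 0.4945·29.5200] = 12.9457; exercise value = 19.8000 > continuation, so V_dd = 19.8000 (exercise)
Node u (S = 162): continuation = e^(−0.12)·[0.5055·0.0000 + 0.4945·0.0000] = 0.0000; exercise value = 0.0000 ≤ continuation, so V_u = 0.0000
Node d (S = 108): continuation = e^(−0.12)·[0.5055·0.0000 + 0.4945·19.8000] = 8.6831; exercise value = 9.0000 > continuation, so V_d = 9.0000 (exercise)
Node 0 (S = 120): continuation = e^(−0.12)·[0.5055·0.0000 + 0.4945·9.0000] = 3.9469; exercise value = 0.0000 ≤ continuation, so V_0 = 3.9469

$3.95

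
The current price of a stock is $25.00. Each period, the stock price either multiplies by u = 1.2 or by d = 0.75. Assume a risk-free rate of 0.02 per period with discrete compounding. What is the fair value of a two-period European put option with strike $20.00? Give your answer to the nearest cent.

Risk-neutral probability p = (1 + 0.02 − 0.75)/(1.2 − 0.75) = 0.2700/0.4500 = 0.6000
Terminal stock prices: S_uu = 36, S_ud = 22.5, S_dd = 14.06
Terminal payoffs (K − S): max(-16, 0) = 0, max(-2.5, 0) = 0, max(5.938, 0) = 5.938
Node u (S = 30): V_u = 1/1.02·[0.6000·0.0000 + 0.4000·0.0000] = 0.0000
Node d (S = 18.75): V_d = 1/1.02·[0.6000·0.0000 + 0.4000·5.9375] = 2.3284
Node 0 (S = 25): V_0 = 1/1.02·[0.6000·0.0000 + 0.4000·2.3284] = 0.9131

$0.91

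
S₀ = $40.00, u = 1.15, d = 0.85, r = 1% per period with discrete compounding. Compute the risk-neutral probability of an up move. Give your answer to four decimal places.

p = 0.5333

Risk-neutral probability p = (1 + 0.01 − 0.85)/(1.15 − 0.85) = 0.1600/0.3000 = 0.5333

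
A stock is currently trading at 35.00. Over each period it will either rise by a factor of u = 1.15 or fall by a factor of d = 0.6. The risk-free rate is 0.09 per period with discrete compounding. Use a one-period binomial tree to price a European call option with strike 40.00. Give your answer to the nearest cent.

0.20

Risk-neutral probability p = (1 + 0.09 − 0.6)/(1.15 − 0.6) = 0.4900/0.5500 = 0.8909
Terminal stock prices: S_u = 40.25, S_d = 21
Terminal payoffs (S − K): max(0.25, 0) = 0.25, max(-19, 0) = 0
Node 0 (S = 35): V_0 = 1/1.09·[0.8909·0.2500 + 0.1091·0.0000] = 0.2043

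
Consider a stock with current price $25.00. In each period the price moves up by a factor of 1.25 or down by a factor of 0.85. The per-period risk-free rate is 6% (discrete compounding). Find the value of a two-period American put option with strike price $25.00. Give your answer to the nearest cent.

Risk-neutral probability p = (1 + 0.06 − 0.85)/(1.25 − 0.85) = 0.2100/0.4000 = 0.5250
Terminal stock prices: S_uu = 39.06, S_ud = 26.56, S_dd = 18.06
Terminal payoffs (K − S): max(-14.06, 0) = 0, max(-1.562, 0) = 0, max(6.938, 0) = 6.938
Node u (S = 31.25): continuation = 1/1.06·[0.5250·0.0000 + 0.4750·0.0000] = 0.0000; exercise value = 0.0000 ≤ continuation, so V_u = 0.0000
Node d (S = 21.25): continuation = 1/1.06·[0.5250·0.0000 + 0.4750·6.9375] = 3.1088; exercise value = 3.7500 > continuation, so V_d = 3.7500 (exercise)
Node 0 (S = 25): continuation = 1/1.06·[0.5250·0.0000 + 0.4750·3.7500] = 1.6804; exercise value = 0.0000 ≤ continuation, so V_0 = 1.6804

$1.68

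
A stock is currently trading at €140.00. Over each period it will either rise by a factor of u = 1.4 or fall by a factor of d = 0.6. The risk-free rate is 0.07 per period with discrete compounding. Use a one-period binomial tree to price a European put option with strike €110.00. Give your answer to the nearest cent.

Risk-neutral probability p = (1 + 0.07 − 0.6)/(1.4 − 0.6) = 0.4700/0.8000 = 0.5875
Terminal stock prices: S_u = 196, S_d = 84
Terminal payoffs (K − S): max(-86, 0) = 0, max(26, 0) = 26
Node 0 (S = 140): V_0 = 1/1.07·[0.5875·0.0000 + 0.4125·26.0000] = 10.0234

€10.02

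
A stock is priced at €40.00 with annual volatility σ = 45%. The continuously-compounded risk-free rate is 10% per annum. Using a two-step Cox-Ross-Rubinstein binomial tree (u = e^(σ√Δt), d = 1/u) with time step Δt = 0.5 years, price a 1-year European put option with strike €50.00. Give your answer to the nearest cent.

€11.04

CRR parameters: u = e^(σ√Δt) = e^(0.45·√0.5) = 1.3746, d = 1/u = 0.7275
Per-period rate: rΔt = 0.1·0.5 = 0.05, so R = e^0.05 = 1.0513
Risk-neutral probability p = (e^0.05 − 0.7275)/(1.3746 − 0.7275) = 0.3238/0.6472 = 0.5003
Terminal stock prices: S_uu = 75.59, S_ud = 40, S_dd = 21.17
Terminal payoffs (K − S): max(-25.59, 0) = 0, max(10, 0) = 10, max(28.83, 0) = 28.83
Node u (S = 54.99): V_u = e^(−0.05)·[0.5003·0.0000 + 0.4997·10.0000] = 4.7530
Node d (S = 29.1): V_d = e^(−0.05)·[0.5003·10.0000 + 0.4997·28.8322] = 18.4631
Node 0 (S = 40): V_0 = e^(−0.05)·[0.5003·4.7530 + 0.4997·18.4631] = 11.0375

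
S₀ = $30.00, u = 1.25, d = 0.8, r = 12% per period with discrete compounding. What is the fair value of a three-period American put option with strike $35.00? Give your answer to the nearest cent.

$5.00

Risk-neutral probability p = (1 + 0.12 − 0.8)/(1.25 − 0.8) = 0.3200/0.4500 = 0.7111
Terminal stock prices: S_uuu = 58.59, S_uud = 37.5, S_udd = 24, S_ddd = 15.36
Terminal payoffs (K − S): max(-23.59, 0) = 0, max(-2.5, 0) = 0, max(11, 0) = 11, max(19.64, 0) = 19.64
Node uu (S = 46.88): continuation = 1/1.12·[0.7111·0.0000 + 0.2889·0.0000] = 0.0000; exercise value = 0.0000 ≤ continuation, so V_uu = 0.0000
Node ud (S = 30): continuation = 1/1.12·[0.7111·0.0000 + 0.2889·11.0000] = 2.8373; exercise value = 5.0000 > continuation, so V_ud = 5.0000 (exercise)
Node dd (S = 19.2): continuation = 1/1.12·[0.7111·11.0000 + 0.2889·19.6400] = 12.0500; exercise value = 15.8000 > continuation, so V_dd = 15.8000 (exercise)
Node u (S = 37.5): continuation = 1/1.12·[0.7111·0.0000 + 0.2889·5.0000] = 1.2897; exercise value = 0.0000 ≤ continuation, so V_u = 1.2897
Node d (S = 24): continuation = 1/1.12·[0.7111·5.0000 + 0.2889·15.8000] = 7.2500; exercise value = 11.0000 > continuation, so V_d = 11.0000 (exercise)
Node 0 (S = 30): continuation = 1/1.12·[0.7111·1.2897 + 0.2889·11.0000] = 3.6561; exercise value = 5.0000 > continuation, so V_0 = 5.0000 (exercise)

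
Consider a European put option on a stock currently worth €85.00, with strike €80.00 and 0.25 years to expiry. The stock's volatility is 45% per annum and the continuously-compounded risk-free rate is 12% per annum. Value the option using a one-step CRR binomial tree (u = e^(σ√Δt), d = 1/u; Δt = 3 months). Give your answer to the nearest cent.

€5.75

CRR parameters: u = e^(σ√Δt) = e^(0.45·√0.25) = 1.2523, d = 1/u = 0.7985
Per-period rate: rΔt = 0.12·0.25 = 0.03, so R = e^0.03 = 1.0305
Risk-neutral probability p = (e^0.03 − 0.7985)/(1.2523 − 0.7985) = 0.2319/0.4538 = 0.5111
Terminal stock prices: S_u = 106.4, S_d = 67.87
Terminal payoffs (K − S): max(-26.45, 0) = 0, max(12.13, 0) = 12.13
Node 0 (S = 85): V_0 = e^(−0.03)·[0.5111·0.0000 + 0.4889·12.1261] = 5.7533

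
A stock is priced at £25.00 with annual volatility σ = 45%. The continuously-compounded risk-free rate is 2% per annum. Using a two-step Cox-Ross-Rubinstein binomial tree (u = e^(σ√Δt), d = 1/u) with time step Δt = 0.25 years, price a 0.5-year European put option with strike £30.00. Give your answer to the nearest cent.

£6.59

CRR parameters: u = e^(σ√Δt) = e^(0.45·√0.25) = 1.2523, d = 1/u = 0.7985
Per-period rate: rΔt = 0.02·0.25 = 0.005, so R = e^0.005 = 1.0050
Risk-neutral probability p = (e^0.005 − 0.7985)/(1.2523 − 0.7985) = 0.2065/0.4538 = 0.4550
Terminal stock prices: S_uu = 39.21, S_ud = 25, S_dd = 15.94
Terminal payoffs (K − S): max(-9.208, 0) = 0, max(5, 0) = 5, max(14.06, 0) = 14.06
Node u (S = 31.31): V_u = e^(−0.005)·[0.4550·0.0000 + 0.5450·5.0000] = 2.7113
Node d (S = 19.96): V_d = e^(−0.005)·[0.4550·5.0000 + 0.5450·14.0593] = 9.8875
Node 0 (S = 25): V_0 = e^(−0.005)·[0.4550·2.7113 + 0.5450·9.8875] = 6.5890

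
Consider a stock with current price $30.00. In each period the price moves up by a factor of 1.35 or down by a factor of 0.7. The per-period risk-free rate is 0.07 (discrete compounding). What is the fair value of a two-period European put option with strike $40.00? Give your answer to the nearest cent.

Risk-neutral probability p = (1 + 0.07 − 0.7)/(1.35 − 0.7) = 0.3700/0.6500 = 0.5692
Terminal stock prices: S_uu = 54.68, S_ud = 28.35, S_dd = 14.7
Terminal payoffs (K − S): max(-14.68, 0) = 0, max(11.65, 0) = 11.65, max(25.3, 0) = 25.3
Node u (S = 40.5): V_u = 1/1.07·[0.5692·0.0000 + 0.4308·11.6500] = 4.6902
Node d (S = 21): V_d = 1/1.07·[0.5692·11.6500 + 0.4308·25.3000] = 16.3832
Node 0 (S = 30): V_0 = 1/1.07·[0.5692·4.6902 + 0.4308·16.3832] = 9.0908

$9.09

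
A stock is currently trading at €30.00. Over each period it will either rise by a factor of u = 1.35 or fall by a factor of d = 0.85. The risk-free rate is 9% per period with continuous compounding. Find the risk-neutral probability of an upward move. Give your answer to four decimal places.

p = 0.4883

Risk-neutral probability p = (e^0.09 − 0.85)/(1.35 − 0.85) = 0.2442/0.5000 = 0.4883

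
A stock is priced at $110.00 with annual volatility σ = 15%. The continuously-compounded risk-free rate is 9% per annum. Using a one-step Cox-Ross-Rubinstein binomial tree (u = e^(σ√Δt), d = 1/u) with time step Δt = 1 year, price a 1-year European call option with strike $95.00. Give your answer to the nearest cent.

CRR parameters: u = e^(σ√Δt) = e^(0.15·√1) = 1.1618, d = 1/u = 0.8607
Per-period rate: rΔt = 0.09·1 = 0.09, so R = e^0.09 = 1.0942
Risk-neutral probability p = (e^0.09 − 0.8607)/(1.1618 − 0.8607) = 0.2335/0.3011 = 0.7753
Terminal stock prices: S_u = 127.8, S_d = 94.68
Terminal payoffs (S − K): max(32.8, 0) = 32.8, max(-0.3221, 0) = 0
Node 0 (S = 110): V_0 = e^(−0.09)·[0.7753·32.8018 + 0.2247·0.0000] = 23.2427

$23.24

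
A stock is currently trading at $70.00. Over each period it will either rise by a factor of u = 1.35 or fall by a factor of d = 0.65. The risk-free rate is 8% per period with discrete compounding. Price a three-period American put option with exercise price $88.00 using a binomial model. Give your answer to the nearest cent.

Risk-neutral probability p = (1 + 0.08 − 0.65)/(1.35 − 0.65) = 0.4300/0.7000 = 0.6143
Terminal stock prices: S_uuu = 172.2, S_uud = 82.92, S_udd = 39.93, S_ddd = 19.22
Terminal payoffs (K − S): max(-84.23, 0) = 0, max(5.076, 0) = 5.076, max(48.07, 0) = 48.07, max(68.78, 0) = 68.78
Node uu (S = 127.6): continuation = 1/1.08·[0.6143·0.0000 + 0.3857·5.0762] = 1.8129; exercise value = 0.0000 ≤ continuation, so V_uu = 1.8129
Node ud (S = 61.43): continuation = 1/1.08·[0.6143·5.0762 + 0.3857·48.0737] = 20.0565; exercise value = 26.5750 > continuation, so V_ud = 26.5750 (exercise)
Node dd (S = 29.58): continuation = 1/1.08·[0.6143·48.0737 + 0.3857·68.7763] = 51.9065; exercise value = 58.4250 > continuation, so V_dd = 58.4250 (exercise)
Node u (S = 94.5): continuation = 1/1.08·[0.6143·1.8129 + 0.3857·26.5750] = 10.5222; exercise value = 0.0000 ≤ continuation, so V_u = 10.5222
Node d (S = 45.5): continuation = 1/1.08·[0.6143·26.5750 + 0.3857·58.4250] = 35.9815; exercise value = 42.5000 > continuation, so V_d = 42.5000 (exercise)
Node 0 (S = 70): continuation = 1/1.08·[0.6143·10.5222 + 0.3857·42.5000] = 21.1634; exercise value = 18.0000 ≤ continuation, so V_0 = 21.1634

$21.16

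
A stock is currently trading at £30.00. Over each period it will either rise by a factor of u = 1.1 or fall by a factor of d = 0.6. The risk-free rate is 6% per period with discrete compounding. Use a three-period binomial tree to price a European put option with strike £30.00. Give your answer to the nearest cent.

£1.68

Risk-neutral probability p = (1 + 0.06 − 0.6)/(1.1 − 0.6) = 0.4600/0.5000 = 0.9200
Terminal stock prices: S_uuu = 39.93, S_uud = 21.78, S_udd = 11.88, S_ddd = 6.48
Terminal payoffs (K − S): max(-9.93, 0) = 0, max(8.22, 0) = 8.22, max(18.12, 0) = 18.12, max(23.52, 0) = 23.52
Node uu (S = 36.3): V_uu = 1/1.06·[0.9200·0.0000 + 0.0800·8.2200] = 0.6204
Node ud (S = 19.8): V_ud = 1/1.06·[0.9200·8.2200 + 0.0800·18.1200] = 8.5019
Node dd (S = 10.8): V_dd = 1/1.06·[0.9200·18.1200 + 0.0800·23.5200] = 17.5019
Node u (S = 33): V_u = 1/1.06·[0.9200·0.6204 + 0.0800·8.5019] = 1.1801
Node d (S = 18): V_d = 1/1.06·[0.9200·8.5019 + 0.0800·17.5019] = 8.6999
Node 0 (S = 30): V_0 = 1/1.06·[0.9200·1.1801 + 0.0800·8.6999] = 1.6808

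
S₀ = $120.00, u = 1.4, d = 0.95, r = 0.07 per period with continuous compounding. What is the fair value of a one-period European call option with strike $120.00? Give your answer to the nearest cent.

$12.18

Risk-neutral probability p = (e^0.07 − 0.95)/(1.4 − 0.95) = 0.1225/0.4500 = 0.2722
Terminal stock prices: S_u = 168, S_d = 114
Terminal payoffs (S − K): max(48, 0) = 48, max(-6, 0) = 0
Node 0 (S = 120): V_0 = e^(−0.07)·[0.2722·48.0000 + 0.7278·0.0000] = 12.1841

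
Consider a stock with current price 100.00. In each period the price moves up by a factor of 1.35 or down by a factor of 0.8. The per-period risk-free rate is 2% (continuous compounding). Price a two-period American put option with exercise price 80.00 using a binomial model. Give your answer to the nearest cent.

Risk-neutral probability p = (e^0.02 − 0.8)/(1.35 − 0.8) = 0.2202/0.5500 = 0.4004
Terminal stock prices: S_uu = 182.3, S_ud = 108, S_dd = 64
Terminal payoffs (K − S): max(-102.3, 0) = 0, max(-28, 0) = 0, max(16, 0) = 16
Node u (S = 135): continuation = e^(−0.02)·[0.4004·0.0000 + 0.5996·0.0000] = 0.0000; exercise value = 0.0000 ≤ continuation, so V_u = 0.0000
Node d (S = 80): continuation = e^(−0.02)·[0.4004·0.0000 + 0.5996·16.0000] = 9.4042; exercise value = 0.0000 ≤ continuation, so V_d = 9.4042
Node 0 (S = 100): continuation = e^(−0.02)·[0.4004·0.0000 + 0.5996·9.4042] = 5.5274; exercise value = 0.0000 ≤ continuation, so V_0 = 5.5274

5.53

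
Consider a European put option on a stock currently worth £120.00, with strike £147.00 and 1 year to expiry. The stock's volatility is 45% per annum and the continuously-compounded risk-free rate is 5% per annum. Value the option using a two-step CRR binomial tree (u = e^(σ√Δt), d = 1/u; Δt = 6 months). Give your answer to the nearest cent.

£35.90

CRR parameters: u = e^(σ√Δt) = e^(0.45·√0.5) = 1.3746, d = 1/u = 0.7275
Per-period rate: rΔt = 0.05·0.5 = 0.025, so R = e^0.025 = 1.0253
Risk-neutral probability p = (e^0.025 − 0.7275)/(1.3746 − 0.7275) = 0.2979/0.6472 = 0.4602
Terminal stock prices: S_uu = 226.8, S_ud = 120, S_dd = 63.5
Terminal payoffs (K − S): max(-79.76, 0) = 0, max(27, 0) = 27, max(83.5, 0) = 83.5
Node u (S = 165): V_u = e^(−0.025)·[0.4602·0.0000 + 0.5398·27.0000] = 14.2140
Node d (S = 87.3): V_d = e^(−0.025)·[0.4602·27.0000 + 0.5398·83.4965] = 56.0755
Node 0 (S = 120): V_0 = e^(−0.025)·[0.4602·14.2140 + 0.5398·56.0755] = 35.9007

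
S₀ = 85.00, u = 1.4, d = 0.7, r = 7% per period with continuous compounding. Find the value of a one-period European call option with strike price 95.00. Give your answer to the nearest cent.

11.91

Risk-neutral probability p = (e^0.07 − 0.7)/(1.4 − 0.7) = 0.3725/0.7000 = 0.5322
Terminal stock prices: S_u = 119, S_d = 59.5
Terminal payoffs (S − K): max(24, 0) = 24, max(-35.5, 0) = 0
Node 0 (S = 85): V_0 = e^(−0.07)·[0.5322·24.0000 + 0.4678·0.0000] = 11.9083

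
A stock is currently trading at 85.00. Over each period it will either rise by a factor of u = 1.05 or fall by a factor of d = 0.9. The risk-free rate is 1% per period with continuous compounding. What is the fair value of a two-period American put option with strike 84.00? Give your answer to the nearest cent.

2.68

Risk-neutral probability p = (e^0.01 − 0.9)/(1.05 − 0.9) = 0.1101/0.1500 = 0.7337
Terminal stock prices: S_uu = 93.71, S_ud = 80.33, S_dd = 68.85
Terminal payoffs (K − S): max(-9.713, 0) = 0, max(3.675, 0) = 3.675, max(15.15, 0) = 15.15
Node u (S = 89.25): continuation = e^(−0.01)·[0.7337·0.0000 + 0.2663·3.6750] = 0.9690; exercise value = 0.0000 ≤ continuation, so V_u = 0.9690
Node d (S = 76.5): continuation = e^(−0.01)·[0.7337·3.6750 + 0.2663·15.1500] = 6.6642; exercise value = 7.5000 > continuation, so V_d = 7.5000 (exercise)
Node 0 (S = 85): continuation = e^(−0.01)·[0.7337·0.9690 + 0.2663·7.5000] = 2.6815; exercise value = 0.0000 ≤ continuation, so V_0 = 2.6815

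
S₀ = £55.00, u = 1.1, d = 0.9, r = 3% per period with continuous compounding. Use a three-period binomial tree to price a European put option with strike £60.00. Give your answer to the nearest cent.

£3.19

Risk-neutral probability p = (e^0.03 − 0.9)/(1.1 − 0.9) = 0.1305/0.2000 = 0.6523
Terminal stock prices: S_uuu = 73.21, S_uud = 59.9, S_udd = 49.01, S_ddd = 40.1
Terminal payoffs (K − S): max(-13.21, 0) = 0, max(0.105, 0) = 0.105, max(10.99, 0) = 10.99, max(19.9, 0) = 19.9
Node uu (S = 66.55): V_uu = e^(−0.03)·[0.6523·0.0000 + 0.3477·0.1050] = 0.0354
Node ud (S = 54.45): V_ud = e^(−0.03)·[0.6523·0.1050 + 0.3477·10.9950] = 3.7767
Node dd (S = 44.55): V_dd = e^(−0.03)·[0.6523·10.9950 + 0.3477·19.9050] = 13.6767
Node u (S = 60.5): V_u = e^(−0.03)·[0.6523·0.0354 + 0.3477·3.7767] = 1.2969
Node d (S = 49.5): V_d = e^(−0.03)·[0.6523·3.7767 + 0.3477·13.6767] = 7.0059
Node 0 (S = 55): V_0 = e^(−0.03)·[0.6523·1.2969 + 0.3477·7.0059] = 3.1851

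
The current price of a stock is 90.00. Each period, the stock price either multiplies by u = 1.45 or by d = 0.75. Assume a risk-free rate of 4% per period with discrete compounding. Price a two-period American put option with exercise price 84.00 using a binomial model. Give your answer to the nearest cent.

10.59

Risk-neutral probability p = (1 + 0.04 − 0.75)/(1.45 − 0.75) = 0.2900/0.7000 = 0.4143
Terminal stock prices: S_uu = 189.2, S_ud = 97.88, S_dd = 50.62
Terminal payoffs (K − S): max(-105.2, 0) = 0, max(-13.88, 0) = 0, max(33.38, 0) = 33.38
Node u (S = 130.5): continuation = 1/1.04·[0.4143·0.0000 + 0.5857·0.0000] = 0.0000; exercise value = 0.0000 ≤ continuation, so V_u = 0.0000
Node d (S = 67.5): continuation = 1/1.04·[0.4143·0.0000 + 0.5857·33.3750] = 18.7964; exercise value = 16.5000 ≤ continuation, so V_d = 18.7964
Node 0 (S = 90): continuation = 1/1.04·[0.4143·0.0000 + 0.5857·18.7964] = 10.5859; exercise value = 0.0000 ≤ continuation, so V_0 = 10.5859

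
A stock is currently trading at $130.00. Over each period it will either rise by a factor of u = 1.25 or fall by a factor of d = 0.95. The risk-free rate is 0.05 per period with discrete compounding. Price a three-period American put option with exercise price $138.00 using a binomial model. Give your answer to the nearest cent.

$9.21

Risk-neutral probability p = (1 + 0.05 − 0.95)/(1.25 − 0.95) = 0.1000/0.3000 = 0.3333
Terminal stock prices: S_uuu = 253.9, S_uud = 193, S_udd = 146.7, S_ddd = 111.5
Terminal payoffs (K − S): max(-115.9, 0) = 0, max(-54.97, 0) = 0, max(-8.656, 0) = 0, max(26.54, 0) = 26.54
Node uu (S = 203.1): continuation = 1/1.05·[0.3333·0.0000 + 0.6667·0.0000] = 0.0000; exercise value = 0.0000 ≤ continuation, so V_uu = 0.0000
Node ud (S = 154.4): continuation = 1/1.05·[0.3333·0.0000 + 0.6667·0.0000] = 0.0000; exercise value = 0.0000 ≤ continuation, so V_ud = 0.0000
Node dd (S = 117.3): continuation = 1/1.05·[0.3333·0.0000 + 0.6667·26.5413] = 16.8516; exercise value = 20.6750 > continuation, so V_dd = 20.6750 (exercise)
Node u (S = 162.5): continuation = 1/1.05·[0.3333·0.0000 + 0.6667·0.0000] = 0.0000; exercise value = 0.0000 ≤ continuation, so V_u = 0.0000
Node d (S = 123.5): continuation = 1/1.05·[0.3333·0.0000 + 0.6667·20.6750] = 13.1270; exercise value = 14.5000 > continuation, so V_d = 14.5000 (exercise)
Node 0 (S = 130): continuation = 1/1.05·[0.3333·0.0000 + 0.6667·14.5000] = 9.2063; exercise value = 8.0000 ≤ continuation, so V_0 = 9.2063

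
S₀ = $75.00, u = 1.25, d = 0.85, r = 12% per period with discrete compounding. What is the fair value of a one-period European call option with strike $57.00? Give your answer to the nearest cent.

Risk-neutral probability p = (1 + 0.12 − 0.85)/(1.25 − 0.85) = 0.2700/0.4000 = 0.6750
Terminal stock prices: S_u = 93.75, S_d = 63.75
Terminal payoffs (S − K): max(36.75, 0) = 36.75, max(6.75, 0) = 6.75
Node 0 (S = 75): V_0 = 1/1.12·[0.6750·36.7500 + 0.3250·6.7500] = 24.1071

$24.11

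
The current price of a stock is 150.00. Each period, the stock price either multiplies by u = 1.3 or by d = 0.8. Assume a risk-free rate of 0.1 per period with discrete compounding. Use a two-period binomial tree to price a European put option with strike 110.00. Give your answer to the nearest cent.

1.85

Risk-neutral probability p = (1 + 0.1 − 0.8)/(1.3 − 0.8) = 0.3000/0.5000 = 0.6000
Terminal stock prices: S_uu = 253.5, S_ud = 156, S_dd = 96
Terminal payoffs (K − S): max(-143.5, 0) = 0, max(-46, 0) = 0, max(14, 0) = 14
Node u (S = 195): V_u = 1/1.1·[0.6000·0.0000 + 0.4000·0.0000] = 0.0000
Node d (S = 120): V_d = 1/1.1·[0.6000·0.0000 + 0.4000·14.0000] = 5.0909
Node 0 (S = 150): V_0 = 1/1.1·[0.6000·0.0000 + 0.4000·5.0909] = 1.8512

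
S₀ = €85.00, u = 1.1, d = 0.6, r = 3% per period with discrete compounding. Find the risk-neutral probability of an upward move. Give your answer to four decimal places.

Risk-neutral probability p = (1 + 0.03 − 0.6)/(1.1 − 0.6) = 0.4300/0.5000 = 0.8600

p = 0.8600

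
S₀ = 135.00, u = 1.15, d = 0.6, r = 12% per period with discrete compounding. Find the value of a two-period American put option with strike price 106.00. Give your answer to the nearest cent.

Risk-neutral probability p = (1 + 0.12 − 0.6)/(1.15 − 0.6) = 0.5200/0.5500 = 0.9455
Terminal stock prices: S_uu = 178.5, S_ud = 93.15, S_dd = 48.6
Terminal payoffs (K − S): max(-72.54, 0) = 0, max(12.85, 0) = 12.85, max(57.4, 0) = 57.4
Node u (S = 155.2): continuation = 1/1.12·[0.9455·0.0000 + 0.0545·12.8500] = 0.6258; exercise value = 0.0000 ≤ continuation, so V_u = 0.6258
Node d (S = 81): continuation = 1/1.12·[0.9455·12.8500 + 0.0545·57.4000] = 13.6429; exercise value = 25.0000 > continuation, so V_d = 25.0000 (exercise)
Node 0 (S = 135): continuation = 1/1.12·[0.9455·0.6258 + 0.0545·25.0000] = 1.7458; exercise value = 0.0000 ≤ continuation, so V_0 = 1.7458

1.75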